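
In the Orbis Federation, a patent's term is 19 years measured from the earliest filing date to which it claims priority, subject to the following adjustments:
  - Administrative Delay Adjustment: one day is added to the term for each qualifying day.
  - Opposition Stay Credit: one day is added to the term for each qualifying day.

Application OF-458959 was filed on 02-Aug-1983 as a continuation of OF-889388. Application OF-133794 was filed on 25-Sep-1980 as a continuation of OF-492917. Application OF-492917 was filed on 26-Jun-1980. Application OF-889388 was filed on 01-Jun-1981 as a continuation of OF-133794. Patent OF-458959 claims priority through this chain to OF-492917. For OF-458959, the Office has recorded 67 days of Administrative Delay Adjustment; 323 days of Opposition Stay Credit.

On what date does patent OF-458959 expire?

July 20, 2000

Earliest priority filing: 26 June 1980.
Base term: 26 June 1980 + 19 years → 26 June 1999.
Administrative Delay Adjustment: +67 days → 1 September 1999.
Opposition Stay Credit: +323 days → 20 July 2000.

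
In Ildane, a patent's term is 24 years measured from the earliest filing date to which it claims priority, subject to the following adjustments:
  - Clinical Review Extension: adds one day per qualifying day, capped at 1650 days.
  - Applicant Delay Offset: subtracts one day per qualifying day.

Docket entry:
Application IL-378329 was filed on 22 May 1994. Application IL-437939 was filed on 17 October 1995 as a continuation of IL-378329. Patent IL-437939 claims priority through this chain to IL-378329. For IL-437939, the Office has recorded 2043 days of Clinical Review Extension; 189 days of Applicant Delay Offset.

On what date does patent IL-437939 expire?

Earliest priority filing: 22 May 1994.
Base term: 22 May 1994 + 24 years → 22 May 2018.
Clinical Review Extension: 2043 days claimed exceeds the 1650-day cap, so +1650 days → 27 November 2022.
Applicant Delay Offset: −189 days → 22 May 2022.

May 22, 2022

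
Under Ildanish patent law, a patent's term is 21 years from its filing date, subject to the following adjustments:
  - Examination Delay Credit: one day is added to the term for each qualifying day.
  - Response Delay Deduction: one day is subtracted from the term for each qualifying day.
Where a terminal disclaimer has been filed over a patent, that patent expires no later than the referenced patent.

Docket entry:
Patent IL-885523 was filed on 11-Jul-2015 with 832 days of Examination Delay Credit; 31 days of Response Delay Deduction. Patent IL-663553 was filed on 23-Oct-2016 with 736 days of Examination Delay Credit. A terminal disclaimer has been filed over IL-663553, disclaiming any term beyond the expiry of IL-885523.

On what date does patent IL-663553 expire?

Natural term of IL-663553:
  Base: filing + 21 years → 23 October 2037.
  Examination Delay Credit: +736 days → 29 October 2039.
Expiry of referenced patent IL-885523:
  Base: filing + 21 years → 11 July 2036.
  Examination Delay Credit: +832 days → 21 October 2038.
  Response Delay Deduction: −31 days → 20 September 2038.
Terminal disclaimer: IL-663553 expires on the earlier of 29 October 2039 and 20 September 2038.

September 20, 2038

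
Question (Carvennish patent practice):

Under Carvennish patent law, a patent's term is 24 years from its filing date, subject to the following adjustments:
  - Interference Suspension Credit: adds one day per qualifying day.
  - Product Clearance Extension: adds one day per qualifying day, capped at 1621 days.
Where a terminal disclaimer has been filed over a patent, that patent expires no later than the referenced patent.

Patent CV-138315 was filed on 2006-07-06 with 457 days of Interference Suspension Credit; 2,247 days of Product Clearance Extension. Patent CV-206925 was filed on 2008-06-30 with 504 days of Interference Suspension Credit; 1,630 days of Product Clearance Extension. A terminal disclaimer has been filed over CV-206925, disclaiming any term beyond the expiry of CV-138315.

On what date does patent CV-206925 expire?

Natural term of CV-206925:
  Base: filing + 24 years → 30 June 2032.
  Interference Suspension Credit: +504 days → 16 November 2033.
  Product Clearance Extension: 1630 days claimed exceeds the 1621-day cap, so +1621 days → 25 April 2038.
Expiry of referenced patent CV-138315:
  Base: filing + 24 years → 6 July 2030.
  Interference Suspension Credit: +457 days → 6 October 2031.
  Product Clearance Extension: 2247 days claimed exceeds the 1621-day cap, so +1621 days → 14 March 2036.
Terminal disclaimer: CV-206925 expires on the earlier of 25 April 2038 and 14 March 2036.

2036-03-14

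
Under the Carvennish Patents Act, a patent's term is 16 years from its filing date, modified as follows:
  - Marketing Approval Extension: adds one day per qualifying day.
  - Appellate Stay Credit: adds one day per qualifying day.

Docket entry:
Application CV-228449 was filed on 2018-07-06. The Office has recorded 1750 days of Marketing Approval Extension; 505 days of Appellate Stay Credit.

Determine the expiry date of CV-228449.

September 7, 2040

Base term: filing date + 16 years → 6 July 2034.
Marketing Approval Extension: +1750 days → 21 April 2039.
Appellate Stay Credit: +505 days → 7 September 2040.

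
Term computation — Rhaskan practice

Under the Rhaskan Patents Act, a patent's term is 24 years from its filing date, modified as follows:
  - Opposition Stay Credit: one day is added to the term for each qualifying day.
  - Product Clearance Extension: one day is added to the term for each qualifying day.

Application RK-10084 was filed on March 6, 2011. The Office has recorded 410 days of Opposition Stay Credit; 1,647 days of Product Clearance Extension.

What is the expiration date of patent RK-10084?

2040-10-22

Base term: filing date + 24 years → 6 March 2035.
Opposition Stay Credit: +410 days → 19 April 2036.
Product Clearance Extension: +1647 days → 22 October 2040.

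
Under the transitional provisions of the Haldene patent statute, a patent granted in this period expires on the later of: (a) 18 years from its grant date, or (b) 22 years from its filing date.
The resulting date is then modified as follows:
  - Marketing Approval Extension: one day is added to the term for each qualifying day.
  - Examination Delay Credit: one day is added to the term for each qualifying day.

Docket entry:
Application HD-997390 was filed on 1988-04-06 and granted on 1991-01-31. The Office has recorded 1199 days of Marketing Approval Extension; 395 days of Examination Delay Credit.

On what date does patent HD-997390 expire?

2014-08-17

(a) grant + 18 years → 31 January 2009.
(b) filing + 22 years → 6 April 2010.
Later of the two: 6 April 2010.
Marketing Approval Extension: +1199 days → 18 July 2013.
Examination Delay Credit: +395 days → 17 August 2014.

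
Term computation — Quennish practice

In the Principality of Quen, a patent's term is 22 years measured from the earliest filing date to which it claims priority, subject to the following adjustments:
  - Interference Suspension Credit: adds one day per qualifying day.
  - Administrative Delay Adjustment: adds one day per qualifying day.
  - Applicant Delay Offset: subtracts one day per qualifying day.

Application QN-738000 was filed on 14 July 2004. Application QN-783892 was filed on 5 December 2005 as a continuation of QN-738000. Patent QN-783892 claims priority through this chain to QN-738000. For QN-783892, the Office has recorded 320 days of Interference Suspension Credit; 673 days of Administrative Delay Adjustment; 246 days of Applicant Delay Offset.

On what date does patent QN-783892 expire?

Earliest priority filing: 14 July 2004.
Base term: 14 July 2004 + 22 years → 14 July 2026.
Interference Suspension Credit: +320 days → 30 May 2027.
Administrative Delay Adjustment: +673 days → 2 April 2029.
Applicant Delay Offset: −246 days → 30 July 2028.

2028-07-30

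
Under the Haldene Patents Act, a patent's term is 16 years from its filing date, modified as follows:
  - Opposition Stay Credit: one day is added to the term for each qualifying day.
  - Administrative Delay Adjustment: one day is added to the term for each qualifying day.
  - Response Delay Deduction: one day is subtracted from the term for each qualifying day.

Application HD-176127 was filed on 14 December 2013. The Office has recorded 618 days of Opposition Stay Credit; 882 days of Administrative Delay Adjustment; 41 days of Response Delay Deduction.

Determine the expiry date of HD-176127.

2033-12-12

Base term: filing date + 16 years → 14 December 2029.
Opposition Stay Credit: +618 days → 24 August 2031.
Administrative Delay Adjustment: +882 days → 22 January 2034.
Response Delay Deduction: −41 days → 12 December 2033.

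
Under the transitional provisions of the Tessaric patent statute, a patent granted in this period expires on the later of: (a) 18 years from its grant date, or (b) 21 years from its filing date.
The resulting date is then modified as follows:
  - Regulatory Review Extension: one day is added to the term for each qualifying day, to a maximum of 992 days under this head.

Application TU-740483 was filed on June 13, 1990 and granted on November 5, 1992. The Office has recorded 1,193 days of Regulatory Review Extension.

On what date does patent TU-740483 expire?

(a) grant + 18 years → 5 November 2010.
(b) filing + 21 years → 13 June 2011.
Later of the two: 13 June 2011.
Regulatory Review Extension: 1193 days claimed exceeds the 992-day cap, so +992 days → 1 March 2014.

March 1, 2014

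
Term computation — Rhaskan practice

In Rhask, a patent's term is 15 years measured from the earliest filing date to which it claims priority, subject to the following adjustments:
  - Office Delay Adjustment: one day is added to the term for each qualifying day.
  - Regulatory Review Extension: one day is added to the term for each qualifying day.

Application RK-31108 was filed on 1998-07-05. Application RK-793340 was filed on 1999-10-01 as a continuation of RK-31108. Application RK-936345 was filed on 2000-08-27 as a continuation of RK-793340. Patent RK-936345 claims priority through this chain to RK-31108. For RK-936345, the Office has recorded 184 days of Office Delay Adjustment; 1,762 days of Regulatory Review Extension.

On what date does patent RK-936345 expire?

November 2, 2018

Earliest priority filing: 5 July 1998.
Base term: 5 July 1998 + 15 years → 5 July 2013.
Office Delay Adjustment: +184 days → 5 January 2014.
Regulatory Review Extension: +1762 days → 2 November 2018.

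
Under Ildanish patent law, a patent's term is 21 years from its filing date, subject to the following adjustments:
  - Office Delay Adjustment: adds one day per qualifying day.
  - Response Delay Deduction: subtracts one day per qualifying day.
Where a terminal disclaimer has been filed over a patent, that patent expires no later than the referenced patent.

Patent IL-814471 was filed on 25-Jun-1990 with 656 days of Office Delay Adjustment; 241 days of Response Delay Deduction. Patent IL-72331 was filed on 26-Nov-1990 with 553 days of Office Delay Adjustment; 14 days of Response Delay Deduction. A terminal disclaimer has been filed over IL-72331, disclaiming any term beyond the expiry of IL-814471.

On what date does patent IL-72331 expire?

Natural term of IL-72331:
  Base: filing + 21 years → 26 November 2011.
  Office Delay Adjustment: +553 days → 1 June 2013.
  Response Delay Deduction: −14 days → 18 May 2013.
Expiry of referenced patent IL-814471:
  Base: filing + 21 years → 25 June 2011.
  Office Delay Adjustment: +656 days → 11 April 2013.
  Response Delay Deduction: −241 days → 13 August 2012.
Terminal disclaimer: IL-72331 expires on the earlier of 18 May 2013 and 13 August 2012.

2012-08-13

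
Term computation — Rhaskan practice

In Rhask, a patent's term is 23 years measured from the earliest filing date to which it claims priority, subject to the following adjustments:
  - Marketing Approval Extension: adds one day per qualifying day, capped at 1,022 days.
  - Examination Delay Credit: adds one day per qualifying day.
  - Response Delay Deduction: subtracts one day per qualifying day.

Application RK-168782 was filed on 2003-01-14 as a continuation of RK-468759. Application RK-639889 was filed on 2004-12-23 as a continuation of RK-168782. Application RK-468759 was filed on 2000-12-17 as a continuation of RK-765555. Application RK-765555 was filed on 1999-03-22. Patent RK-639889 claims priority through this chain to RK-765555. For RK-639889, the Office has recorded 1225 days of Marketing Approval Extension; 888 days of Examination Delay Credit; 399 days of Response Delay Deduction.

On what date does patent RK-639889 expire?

Earliest priority filing: 22 March 1999.
Base term: 22 March 1999 + 23 years → 22 March 2022.
Marketing Approval Extension: 1225 days claimed exceeds the 1022-day cap, so +1022 days → 7 January 2025.
Examination Delay Credit: +888 days → 14 June 2027.
Response Delay Deduction: −399 days → 11 May 2026.

2026-05-11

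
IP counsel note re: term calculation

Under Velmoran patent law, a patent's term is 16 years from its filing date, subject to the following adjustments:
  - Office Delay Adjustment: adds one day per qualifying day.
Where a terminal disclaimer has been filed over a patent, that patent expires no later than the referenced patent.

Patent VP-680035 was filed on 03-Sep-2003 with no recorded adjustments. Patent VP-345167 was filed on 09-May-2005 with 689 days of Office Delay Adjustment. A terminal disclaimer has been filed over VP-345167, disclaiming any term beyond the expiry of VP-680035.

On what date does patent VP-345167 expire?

Natural term of VP-345167:
  Base: filing + 16 years → 9 May 2021.
  Office Delay Adjustment: +689 days → 29 March 2023.
Expiry of referenced patent VP-680035:
  Base: filing + 16 years → 3 September 2019.
Terminal disclaimer: VP-345167 expires on the earlier of 29 March 2023 and 3 September 2019.

2019-09-03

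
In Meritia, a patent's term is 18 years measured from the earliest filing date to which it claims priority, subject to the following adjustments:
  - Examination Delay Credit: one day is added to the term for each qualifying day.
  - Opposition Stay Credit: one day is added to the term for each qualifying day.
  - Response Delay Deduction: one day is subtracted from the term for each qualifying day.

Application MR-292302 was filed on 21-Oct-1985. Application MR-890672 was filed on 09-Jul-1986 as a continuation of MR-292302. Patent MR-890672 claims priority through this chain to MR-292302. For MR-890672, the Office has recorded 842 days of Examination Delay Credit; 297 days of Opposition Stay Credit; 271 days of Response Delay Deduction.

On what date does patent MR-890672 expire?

Earliest priority filing: 21 October 1985.
Base term: 21 October 1985 + 18 years → 21 October 2003.
Examination Delay Credit: +842 days → 9 February 2006.
Opposition Stay Credit: +297 days → 3 December 2006.
Response Delay Deduction: −271 days → 7 March 2006.

2006-03-07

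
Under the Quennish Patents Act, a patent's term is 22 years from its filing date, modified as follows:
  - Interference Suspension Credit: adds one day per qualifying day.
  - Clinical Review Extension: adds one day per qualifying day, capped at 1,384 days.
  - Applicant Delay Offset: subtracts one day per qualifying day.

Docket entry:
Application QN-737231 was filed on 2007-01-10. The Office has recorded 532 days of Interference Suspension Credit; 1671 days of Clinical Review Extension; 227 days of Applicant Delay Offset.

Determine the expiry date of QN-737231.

Base term: filing date + 22 years → 10 January 2029.
Interference Suspension Credit: +532 days → 26 June 2030.
Clinical Review Extension: 1671 days claimed exceeds the 1384-day cap, so +1384 days → 10 April 2034.
Applicant Delay Offset: −227 days → 26 August 2033.

August 26, 2033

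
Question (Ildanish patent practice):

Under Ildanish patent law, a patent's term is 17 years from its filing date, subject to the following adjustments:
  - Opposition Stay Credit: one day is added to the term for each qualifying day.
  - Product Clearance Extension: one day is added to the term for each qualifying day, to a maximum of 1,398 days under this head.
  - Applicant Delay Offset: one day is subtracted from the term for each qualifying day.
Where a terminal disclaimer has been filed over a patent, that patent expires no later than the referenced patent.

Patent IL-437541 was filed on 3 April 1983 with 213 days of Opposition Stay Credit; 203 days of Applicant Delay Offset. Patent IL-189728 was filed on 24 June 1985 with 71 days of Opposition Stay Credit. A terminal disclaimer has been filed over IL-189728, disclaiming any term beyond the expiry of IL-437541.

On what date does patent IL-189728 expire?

2000-04-13

Natural term of IL-189728:
  Base: filing + 17 years → 24 June 2002.
  Opposition Stay Credit: +71 days → 3 September 2002.
Expiry of referenced patent IL-437541:
  Base: filing + 17 years → 3 April 2000.
  Opposition Stay Credit: +213 days → 2 November 2000.
  Applicant Delay Offset: −203 days → 13 April 2000.
Terminal disclaimer: IL-189728 expires on the earlier of 3 September 2002 and 13 April 2000.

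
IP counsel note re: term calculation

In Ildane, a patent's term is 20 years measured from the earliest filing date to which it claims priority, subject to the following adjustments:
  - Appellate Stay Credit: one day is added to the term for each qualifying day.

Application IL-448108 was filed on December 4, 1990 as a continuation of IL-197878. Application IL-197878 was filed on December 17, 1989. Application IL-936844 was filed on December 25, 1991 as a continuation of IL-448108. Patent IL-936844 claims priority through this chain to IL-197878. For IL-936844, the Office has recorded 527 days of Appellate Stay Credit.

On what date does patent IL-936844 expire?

Earliest priority filing: 17 December 1989.
Base term: 17 December 1989 + 20 years → 17 December 2009.
Appellate Stay Credit: +527 days → 28 May 2011.

May 28, 2011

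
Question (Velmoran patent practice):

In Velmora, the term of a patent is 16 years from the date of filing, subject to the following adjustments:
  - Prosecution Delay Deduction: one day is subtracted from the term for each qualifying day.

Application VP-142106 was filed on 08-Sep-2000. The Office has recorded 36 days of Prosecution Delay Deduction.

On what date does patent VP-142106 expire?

2016-08-03

Base term: filing date + 16 years → 8 September 2016.
Prosecution Delay Deduction: −36 days → 3 August 2016.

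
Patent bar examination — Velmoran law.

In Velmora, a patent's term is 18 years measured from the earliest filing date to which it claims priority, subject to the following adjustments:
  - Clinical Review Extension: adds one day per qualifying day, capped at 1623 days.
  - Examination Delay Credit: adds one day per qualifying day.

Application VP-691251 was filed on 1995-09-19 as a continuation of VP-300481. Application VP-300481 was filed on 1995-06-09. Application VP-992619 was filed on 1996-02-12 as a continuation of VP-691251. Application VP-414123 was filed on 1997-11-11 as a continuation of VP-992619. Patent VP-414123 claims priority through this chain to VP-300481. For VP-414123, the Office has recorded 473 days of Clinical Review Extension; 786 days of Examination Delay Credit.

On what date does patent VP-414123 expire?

November 19, 2016

Earliest priority filing: 9 June 1995.
Base term: 9 June 1995 + 18 years → 9 June 2013.
Clinical Review Extension: 473 days (within the 1623-day cap) → +473 days → 25 September 2014.
Examination Delay Credit: +786 days → 19 November 2016.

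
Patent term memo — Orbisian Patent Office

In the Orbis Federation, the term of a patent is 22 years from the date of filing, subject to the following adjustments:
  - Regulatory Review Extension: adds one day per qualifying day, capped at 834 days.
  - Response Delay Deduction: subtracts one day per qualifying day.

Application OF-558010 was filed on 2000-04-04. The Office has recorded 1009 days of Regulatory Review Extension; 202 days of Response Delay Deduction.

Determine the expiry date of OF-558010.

Base term: filing date + 22 years → 4 April 2022.
Regulatory Review Extension: 1009 days claimed exceeds the 834-day cap, so +834 days → 16 July 2024.
Response Delay Deduction: −202 days → 27 December 2023.

2023-12-27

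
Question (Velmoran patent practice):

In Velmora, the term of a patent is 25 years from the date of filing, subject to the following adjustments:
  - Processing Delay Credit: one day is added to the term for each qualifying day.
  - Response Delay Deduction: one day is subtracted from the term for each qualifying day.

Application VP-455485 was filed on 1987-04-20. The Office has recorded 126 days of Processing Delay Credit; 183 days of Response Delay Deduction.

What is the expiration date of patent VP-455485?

February 23, 2012

Base term: filing date + 25 years → 20 April 2012.
Processing Delay Credit: +126 days → 24 August 2012.
Response Delay Deduction: −183 days → 23 February 2012.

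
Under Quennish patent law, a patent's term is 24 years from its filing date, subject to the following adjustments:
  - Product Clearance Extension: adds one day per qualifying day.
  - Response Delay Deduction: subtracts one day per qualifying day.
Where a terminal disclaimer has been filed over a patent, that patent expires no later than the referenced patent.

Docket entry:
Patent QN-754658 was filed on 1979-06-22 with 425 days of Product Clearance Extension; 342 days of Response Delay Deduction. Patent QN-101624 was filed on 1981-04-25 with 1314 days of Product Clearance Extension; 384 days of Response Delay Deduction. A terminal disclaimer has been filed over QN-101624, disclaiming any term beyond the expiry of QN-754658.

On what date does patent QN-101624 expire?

2003-09-13

Natural term of QN-101624:
  Base: filing + 24 years → 25 April 2005.
  Product Clearance Extension: +1314 days → 29 November 2008.
  Response Delay Deduction: −384 days → 11 November 2007.
Expiry of referenced patent QN-754658:
  Base: filing + 24 years → 22 June 2003.
  Product Clearance Extension: +425 days → 20 August 2004.
  Response Delay Deduction: −342 days → 13 September 2003.
Terminal disclaimer: QN-101624 expires on the earlier of 11 November 2007 and 13 September 2003.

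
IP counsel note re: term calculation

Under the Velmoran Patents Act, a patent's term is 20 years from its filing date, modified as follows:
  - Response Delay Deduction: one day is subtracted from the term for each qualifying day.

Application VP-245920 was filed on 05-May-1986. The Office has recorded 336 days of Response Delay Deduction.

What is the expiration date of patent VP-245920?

2005-06-03

Base term: filing date + 20 years → 5 May 2006.
Response Delay Deduction: −336 days → 3 June 2005.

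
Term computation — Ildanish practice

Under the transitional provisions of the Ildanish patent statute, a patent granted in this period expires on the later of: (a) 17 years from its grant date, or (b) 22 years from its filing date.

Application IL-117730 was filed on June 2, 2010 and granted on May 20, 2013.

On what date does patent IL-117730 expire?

(a) grant + 17 years → 20 May 2030.
(b) filing + 22 years → 2 June 2032.
Later of the two: 2 June 2032.

2032-06-02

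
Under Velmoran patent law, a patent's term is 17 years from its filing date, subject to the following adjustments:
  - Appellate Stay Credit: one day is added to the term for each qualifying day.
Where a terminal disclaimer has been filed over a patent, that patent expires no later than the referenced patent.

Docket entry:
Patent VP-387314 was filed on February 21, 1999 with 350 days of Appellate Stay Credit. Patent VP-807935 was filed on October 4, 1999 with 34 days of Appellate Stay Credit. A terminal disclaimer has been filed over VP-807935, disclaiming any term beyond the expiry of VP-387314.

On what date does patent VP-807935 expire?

Natural term of VP-807935:
  Base: filing + 17 years → 4 October 2016.
  Appellate Stay Credit: +34 days → 7 November 2016.
Expiry of referenced patent VP-387314:
  Base: filing + 17 years → 21 February 2016.
  Appellate Stay Credit: +350 days → 5 February 2017.
Terminal disclaimer: VP-807935 expires on the earlier of 7 November 2016 and 5 February 2017.

November 7, 2016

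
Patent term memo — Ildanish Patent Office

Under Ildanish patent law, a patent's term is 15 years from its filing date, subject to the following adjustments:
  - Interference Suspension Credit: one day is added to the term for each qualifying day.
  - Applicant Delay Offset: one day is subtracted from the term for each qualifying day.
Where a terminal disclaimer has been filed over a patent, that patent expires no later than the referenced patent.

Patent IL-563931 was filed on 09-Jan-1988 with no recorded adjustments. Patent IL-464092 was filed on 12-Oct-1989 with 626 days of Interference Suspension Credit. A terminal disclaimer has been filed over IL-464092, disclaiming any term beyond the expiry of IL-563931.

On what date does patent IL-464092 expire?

2003-01-09

Natural term of IL-464092:
  Base: filing + 15 years → 12 October 2004.
  Interference Suspension Credit: +626 days → 30 June 2006.
Expiry of referenced patent IL-563931:
  Base: filing + 15 years → 9 January 2003.
Terminal disclaimer: IL-464092 expires on the earlier of 30 June 2006 and 9 January 2003.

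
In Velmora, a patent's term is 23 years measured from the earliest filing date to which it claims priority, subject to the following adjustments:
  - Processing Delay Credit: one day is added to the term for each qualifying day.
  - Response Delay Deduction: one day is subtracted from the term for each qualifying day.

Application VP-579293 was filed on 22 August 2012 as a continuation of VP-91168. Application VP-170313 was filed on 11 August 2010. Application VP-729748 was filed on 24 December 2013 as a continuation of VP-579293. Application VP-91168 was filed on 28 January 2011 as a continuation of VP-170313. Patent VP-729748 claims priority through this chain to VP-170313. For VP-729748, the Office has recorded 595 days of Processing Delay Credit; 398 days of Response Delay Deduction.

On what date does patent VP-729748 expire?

February 24, 2034

Earliest priority filing: 11 August 2010.
Base term: 11 August 2010 + 23 years → 11 August 2033.
Processing Delay Credit: +595 days → 29 March 2035.
Response Delay Deduction: −398 days → 24 February 2034.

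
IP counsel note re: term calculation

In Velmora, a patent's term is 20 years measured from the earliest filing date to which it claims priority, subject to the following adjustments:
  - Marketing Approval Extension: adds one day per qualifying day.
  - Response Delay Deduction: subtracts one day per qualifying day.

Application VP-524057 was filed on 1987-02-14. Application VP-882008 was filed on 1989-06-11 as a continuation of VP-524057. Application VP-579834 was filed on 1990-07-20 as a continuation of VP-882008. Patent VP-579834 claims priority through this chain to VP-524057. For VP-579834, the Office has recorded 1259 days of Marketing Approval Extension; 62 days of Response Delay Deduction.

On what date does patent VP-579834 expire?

Earliest priority filing: 14 February 1987.
Base term: 14 February 1987 + 20 years → 14 February 2007.
Marketing Approval Extension: +1259 days → 27 July 2010.
Response Delay Deduction: −62 days → 26 May 2010.

2010-05-26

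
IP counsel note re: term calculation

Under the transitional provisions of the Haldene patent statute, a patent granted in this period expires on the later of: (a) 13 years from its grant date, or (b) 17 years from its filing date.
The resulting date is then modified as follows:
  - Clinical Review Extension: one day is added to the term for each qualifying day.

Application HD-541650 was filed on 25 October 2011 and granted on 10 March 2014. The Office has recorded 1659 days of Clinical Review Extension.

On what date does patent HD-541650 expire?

May 11, 2033

(a) grant + 13 years → 10 March 2027.
(b) filing + 17 years → 25 October 2028.
Later of the two: 25 October 2028.
Clinical Review Extension: +1659 days → 11 May 2033.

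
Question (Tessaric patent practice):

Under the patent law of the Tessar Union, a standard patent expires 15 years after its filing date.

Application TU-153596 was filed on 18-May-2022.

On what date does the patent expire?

May 18, 2037

Filing date + 15 years → 18 May 2037.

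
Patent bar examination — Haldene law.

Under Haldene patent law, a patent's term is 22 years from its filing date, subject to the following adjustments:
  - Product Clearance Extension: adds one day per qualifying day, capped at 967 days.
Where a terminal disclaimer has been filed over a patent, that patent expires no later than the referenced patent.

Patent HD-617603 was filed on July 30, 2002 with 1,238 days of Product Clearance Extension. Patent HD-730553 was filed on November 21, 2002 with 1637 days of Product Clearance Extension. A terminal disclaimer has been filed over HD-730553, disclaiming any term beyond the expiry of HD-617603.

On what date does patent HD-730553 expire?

Natural term of HD-730553:
  Base: filing + 22 years → 21 November 2024.
  Product Clearance Extension: 1637 days claimed exceeds the 967-day cap, so +967 days → 16 July 2027.
Expiry of referenced patent HD-617603:
  Base: filing + 22 years → 30 July 2024.
  Product Clearance Extension: 1238 days claimed exceeds the 967-day cap, so +967 days → 24 March 2027.
Terminal disclaimer: HD-730553 expires on the earlier of 16 July 2027 and 24 March 2027.

March 24, 2027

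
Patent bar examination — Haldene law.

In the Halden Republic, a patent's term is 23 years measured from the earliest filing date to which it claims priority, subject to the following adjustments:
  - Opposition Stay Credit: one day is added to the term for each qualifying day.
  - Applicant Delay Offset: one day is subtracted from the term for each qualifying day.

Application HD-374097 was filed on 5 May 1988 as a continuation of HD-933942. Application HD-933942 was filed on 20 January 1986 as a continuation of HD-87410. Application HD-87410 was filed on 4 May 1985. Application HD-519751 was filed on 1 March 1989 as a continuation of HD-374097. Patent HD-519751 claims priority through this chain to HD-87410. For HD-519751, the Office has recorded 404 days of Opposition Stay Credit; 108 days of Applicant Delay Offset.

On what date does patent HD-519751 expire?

February 24, 2009

Earliest priority filing: 4 May 1985.
Base term: 4 May 1985 + 23 years → 4 May 2008.
Opposition Stay Credit: +404 days → 12 June 2009.
Applicant Delay Offset: −108 days → 24 February 2009.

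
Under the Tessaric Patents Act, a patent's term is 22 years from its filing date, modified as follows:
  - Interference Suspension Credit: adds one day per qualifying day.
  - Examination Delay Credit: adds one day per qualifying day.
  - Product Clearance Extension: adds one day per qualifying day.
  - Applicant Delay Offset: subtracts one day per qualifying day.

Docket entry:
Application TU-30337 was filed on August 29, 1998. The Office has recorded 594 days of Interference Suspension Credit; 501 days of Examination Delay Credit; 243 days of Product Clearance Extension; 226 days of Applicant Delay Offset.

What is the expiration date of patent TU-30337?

Base term: filing date + 22 years → 29 August 2020.
Interference Suspension Credit: +594 days → 15 April 2022.
Examination Delay Credit: +501 days → 29 August 2023.
Product Clearance Extension: +243 days → 28 April 2024.
Applicant Delay Offset: −226 days → 15 September 2023.

2023-09-15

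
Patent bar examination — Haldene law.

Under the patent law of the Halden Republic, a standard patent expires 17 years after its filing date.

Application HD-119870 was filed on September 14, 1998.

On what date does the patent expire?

September 14, 2015

Filing date + 17 years → 14 September 2015.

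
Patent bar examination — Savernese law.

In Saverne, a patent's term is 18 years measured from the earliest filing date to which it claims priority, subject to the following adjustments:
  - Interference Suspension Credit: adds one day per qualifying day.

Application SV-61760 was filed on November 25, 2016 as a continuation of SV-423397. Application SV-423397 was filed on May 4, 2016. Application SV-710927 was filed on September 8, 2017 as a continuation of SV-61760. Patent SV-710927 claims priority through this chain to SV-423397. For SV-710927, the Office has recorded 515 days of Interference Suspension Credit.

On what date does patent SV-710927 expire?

Earliest priority filing: 4 May 2016.
Base term: 4 May 2016 + 18 years → 4 May 2034.
Interference Suspension Credit: +515 days → 1 October 2035.

2035-10-01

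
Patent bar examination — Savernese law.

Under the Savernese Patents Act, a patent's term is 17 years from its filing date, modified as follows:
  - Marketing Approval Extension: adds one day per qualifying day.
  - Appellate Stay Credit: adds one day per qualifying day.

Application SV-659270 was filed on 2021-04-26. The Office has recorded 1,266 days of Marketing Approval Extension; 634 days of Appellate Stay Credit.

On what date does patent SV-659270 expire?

Base term: filing date + 17 years → 26 April 2038.
Marketing Approval Extension: +1266 days → 13 October 2041.
Appellate Stay Credit: +634 days → 9 July 2043.

July 9, 2043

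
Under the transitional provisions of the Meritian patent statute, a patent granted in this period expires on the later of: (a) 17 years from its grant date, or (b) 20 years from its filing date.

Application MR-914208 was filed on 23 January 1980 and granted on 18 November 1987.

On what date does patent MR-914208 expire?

(a) grant + 17 years → 18 November 2004.
(b) filing + 20 years → 23 January 2000.
Later of the two: 18 November 2004.

2004-11-18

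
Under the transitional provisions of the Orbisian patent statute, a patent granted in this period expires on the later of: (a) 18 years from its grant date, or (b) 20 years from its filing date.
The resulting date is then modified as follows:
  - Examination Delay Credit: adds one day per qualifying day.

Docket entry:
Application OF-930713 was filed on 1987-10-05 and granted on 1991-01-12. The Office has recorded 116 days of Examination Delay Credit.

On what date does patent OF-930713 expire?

(a) grant + 18 years → 12 January 2009.
(b) filing + 20 years → 5 October 2007.
Later of the two: 12 January 2009.
Examination Delay Credit: +116 days → 8 May 2009.

2009-05-08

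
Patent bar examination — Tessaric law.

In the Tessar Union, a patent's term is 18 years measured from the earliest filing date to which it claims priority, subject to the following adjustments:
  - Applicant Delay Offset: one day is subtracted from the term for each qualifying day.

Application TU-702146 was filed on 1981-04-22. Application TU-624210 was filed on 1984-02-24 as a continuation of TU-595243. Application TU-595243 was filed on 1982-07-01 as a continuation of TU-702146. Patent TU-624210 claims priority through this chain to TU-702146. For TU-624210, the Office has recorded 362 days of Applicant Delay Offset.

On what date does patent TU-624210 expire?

1998-04-25

Earliest priority filing: 22 April 1981.
Base term: 22 April 1981 + 18 years → 22 April 1999.
Applicant Delay Offset: −362 days → 25 April 1998.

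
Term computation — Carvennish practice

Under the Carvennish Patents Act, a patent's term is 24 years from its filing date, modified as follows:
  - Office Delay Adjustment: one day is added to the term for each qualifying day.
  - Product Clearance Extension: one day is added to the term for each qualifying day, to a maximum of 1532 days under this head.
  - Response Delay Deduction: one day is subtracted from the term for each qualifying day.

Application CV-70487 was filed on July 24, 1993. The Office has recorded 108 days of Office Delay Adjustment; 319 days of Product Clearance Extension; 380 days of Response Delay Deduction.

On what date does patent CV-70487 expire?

Base term: filing date + 24 years → 24 July 2017.
Office Delay Adjustment: +108 days → 9 November 2017.
Product Clearance Extension: 319 days (within the 1532-day cap) → +319 days → 24 September 2018.
Response Delay Deduction: −380 days → 9 September 2017.

2017-09-09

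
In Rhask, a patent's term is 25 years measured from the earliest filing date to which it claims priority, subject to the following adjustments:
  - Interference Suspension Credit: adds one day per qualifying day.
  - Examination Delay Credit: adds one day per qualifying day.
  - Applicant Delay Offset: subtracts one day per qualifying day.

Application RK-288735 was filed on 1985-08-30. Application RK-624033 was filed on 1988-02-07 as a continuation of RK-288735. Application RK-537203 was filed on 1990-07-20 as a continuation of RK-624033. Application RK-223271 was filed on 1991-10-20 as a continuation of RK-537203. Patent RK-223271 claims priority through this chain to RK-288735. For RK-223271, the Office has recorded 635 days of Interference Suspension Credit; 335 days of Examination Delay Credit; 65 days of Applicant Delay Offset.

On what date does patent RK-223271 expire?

February 20, 2013

Earliest priority filing: 30 August 1985.
Base term: 30 August 1985 + 25 years → 30 August 2010.
Interference Suspension Credit: +635 days → 26 May 2012.
Examination Delay Credit: +335 days → 26 April 2013.
Applicant Delay Offset: −65 days → 20 February 2013.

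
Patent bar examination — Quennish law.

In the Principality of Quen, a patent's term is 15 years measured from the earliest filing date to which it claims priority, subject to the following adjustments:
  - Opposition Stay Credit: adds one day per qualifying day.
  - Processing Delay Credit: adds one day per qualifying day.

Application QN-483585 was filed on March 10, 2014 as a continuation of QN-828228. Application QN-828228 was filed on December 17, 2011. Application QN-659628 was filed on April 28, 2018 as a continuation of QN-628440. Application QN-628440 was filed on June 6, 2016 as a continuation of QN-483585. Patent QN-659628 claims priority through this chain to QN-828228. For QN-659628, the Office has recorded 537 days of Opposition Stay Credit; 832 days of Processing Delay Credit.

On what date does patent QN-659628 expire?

Earliest priority filing: 17 December 2011.
Base term: 17 December 2011 + 15 years → 17 December 2026.
Opposition Stay Credit: +537 days → 6 June 2028.
Processing Delay Credit: +832 days → 16 September 2030.

September 16, 2030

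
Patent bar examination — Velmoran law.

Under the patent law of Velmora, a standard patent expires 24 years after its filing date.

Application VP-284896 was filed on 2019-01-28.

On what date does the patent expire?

Filing date + 24 years → 28 January 2043.

January 28, 2043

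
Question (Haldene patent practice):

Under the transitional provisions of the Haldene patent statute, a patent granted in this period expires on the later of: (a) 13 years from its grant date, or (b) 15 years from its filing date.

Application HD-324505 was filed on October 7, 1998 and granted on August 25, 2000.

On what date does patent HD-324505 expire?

(a) grant + 13 years → 25 August 2013.
(b) filing + 15 years → 7 October 2013.
Later of the two: 7 October 2013.

October 7, 2013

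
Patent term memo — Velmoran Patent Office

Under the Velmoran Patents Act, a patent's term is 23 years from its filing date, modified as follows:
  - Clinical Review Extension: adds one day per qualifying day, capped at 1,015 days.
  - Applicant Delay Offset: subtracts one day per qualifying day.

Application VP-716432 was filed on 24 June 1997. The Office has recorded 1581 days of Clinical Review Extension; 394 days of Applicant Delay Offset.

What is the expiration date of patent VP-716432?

Base term: filing date + 23 years → 24 June 2020.
Clinical Review Extension: 1581 days claimed exceeds the 1015-day cap, so +1015 days → 5 April 2023.
Applicant Delay Offset: −394 days → 7 March 2022.

2022-03-07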